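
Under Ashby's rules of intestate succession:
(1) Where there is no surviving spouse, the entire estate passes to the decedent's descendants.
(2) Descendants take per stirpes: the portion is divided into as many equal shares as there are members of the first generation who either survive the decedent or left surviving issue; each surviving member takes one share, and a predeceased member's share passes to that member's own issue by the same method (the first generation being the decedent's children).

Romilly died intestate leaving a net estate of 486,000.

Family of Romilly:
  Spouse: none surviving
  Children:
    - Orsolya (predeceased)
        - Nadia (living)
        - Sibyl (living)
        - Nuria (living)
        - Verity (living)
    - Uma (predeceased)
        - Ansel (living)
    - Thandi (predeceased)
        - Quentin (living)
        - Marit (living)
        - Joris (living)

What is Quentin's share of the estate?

The entire 486,000 passes to the descendants.
That amount (486,000) is divided into 3 shares of 162,000: Orsolya's 162,000 share passes to Orsolya's issue; Uma's 162,000 share passes to Uma's issue; Thandi's 162,000 share passes to Thandi's issue.
Orsolya's share (162,000) is divided into 4 shares of 40,500: Nadia, Sibyl, Nuria, and Verity each take 40,500.
Uma's share (162,000) passes entirely to Ansel.
Thandi's share (162,000) is divided into 3 shares of 54,000: Quentin, Marit, and Joris each take 54,000.

Quentin receives 54,000.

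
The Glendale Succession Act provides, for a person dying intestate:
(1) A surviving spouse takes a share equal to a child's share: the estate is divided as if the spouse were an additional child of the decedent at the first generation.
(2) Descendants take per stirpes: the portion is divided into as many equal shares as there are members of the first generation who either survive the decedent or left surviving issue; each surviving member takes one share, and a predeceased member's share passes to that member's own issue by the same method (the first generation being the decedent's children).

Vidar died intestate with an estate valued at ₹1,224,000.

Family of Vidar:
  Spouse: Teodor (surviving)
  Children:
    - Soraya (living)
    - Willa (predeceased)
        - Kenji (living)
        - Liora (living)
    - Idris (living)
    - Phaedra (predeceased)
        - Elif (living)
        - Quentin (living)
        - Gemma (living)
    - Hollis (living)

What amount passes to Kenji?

Kenji receives ₹102,000.

The spouse counts as an additional share at the children's level, so there are 6 primary shares of ₹204,000. Teodor takes one such share (₹204,000).
The children's combined portion (₹1,020,000) is divided into 5 shares of ₹204,000: Soraya, Idris, and Hollis each take ₹204,000; Willa's ₹204,000 share passes to Willa's issue; Phaedra's ₹204,000 share passes to Phaedra's issue.
Willa's share (₹204,000) is divided into 2 shares of ₹102,000: Kenji and Liora each take ₹102,000.
Phaedra's share (₹204,000) is divided into 3 shares of ₹68,000: Elif, Quentin, and Gemma each take ₹68,000.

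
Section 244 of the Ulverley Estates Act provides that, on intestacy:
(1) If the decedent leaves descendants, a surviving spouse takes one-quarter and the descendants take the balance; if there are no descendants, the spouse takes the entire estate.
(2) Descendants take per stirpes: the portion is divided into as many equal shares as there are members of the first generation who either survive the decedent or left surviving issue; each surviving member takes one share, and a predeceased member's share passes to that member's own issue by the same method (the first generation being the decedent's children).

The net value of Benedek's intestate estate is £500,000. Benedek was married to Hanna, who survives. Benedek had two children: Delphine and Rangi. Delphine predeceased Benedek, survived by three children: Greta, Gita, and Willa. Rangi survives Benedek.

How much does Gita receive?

Hanna takes one-quarter of £500,000 = £125,000. The remaining £375,000 passes to the descendants.
The descendants' portion (£375,000) is divided into 2 shares of £187,500: Rangi takes £187,500; Delphine's £187,500 share passes to Delphine's issue.
Delphine's share (£187,500) is divided into 3 shares of £62,500: Greta, Gita, and Willa each take £62,500.

Gita receives £62,500.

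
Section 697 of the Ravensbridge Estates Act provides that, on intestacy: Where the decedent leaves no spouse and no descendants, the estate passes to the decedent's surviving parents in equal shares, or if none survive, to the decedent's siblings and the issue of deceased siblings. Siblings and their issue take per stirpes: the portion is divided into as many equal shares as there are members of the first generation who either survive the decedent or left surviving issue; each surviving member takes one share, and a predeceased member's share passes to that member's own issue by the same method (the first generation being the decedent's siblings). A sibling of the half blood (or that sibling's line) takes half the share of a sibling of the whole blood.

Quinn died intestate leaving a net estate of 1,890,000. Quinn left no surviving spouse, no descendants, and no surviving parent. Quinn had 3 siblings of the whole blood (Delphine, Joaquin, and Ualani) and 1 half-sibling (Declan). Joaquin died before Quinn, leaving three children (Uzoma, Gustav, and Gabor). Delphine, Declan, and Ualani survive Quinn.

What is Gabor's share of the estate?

The entire 1,890,000 passes to the siblings and their issue.
Counting each half-blood sibling's line as half a unit, there are 7/2 units in 1,890,000, so one unit is 540,000. Whole-blood lines (Delphine, Joaquin, and Ualani) take 540,000 each; half-blood lines (Declan) take 270,000 each.
Joaquin's share (540,000) is divided into 3 shares of 180,000: Uzoma, Gustav, and Gabor each take 180,000.

Gabor receives 180,000.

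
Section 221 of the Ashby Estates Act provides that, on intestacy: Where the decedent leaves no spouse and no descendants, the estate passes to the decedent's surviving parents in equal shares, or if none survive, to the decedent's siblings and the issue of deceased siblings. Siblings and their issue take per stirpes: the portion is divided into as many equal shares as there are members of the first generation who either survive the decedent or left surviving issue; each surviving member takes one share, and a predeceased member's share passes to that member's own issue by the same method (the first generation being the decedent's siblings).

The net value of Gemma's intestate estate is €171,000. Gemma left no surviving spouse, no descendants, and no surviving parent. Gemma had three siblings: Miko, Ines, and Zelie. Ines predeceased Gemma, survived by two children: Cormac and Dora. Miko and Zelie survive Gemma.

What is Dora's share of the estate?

The entire €171,000 passes to the siblings and their issue.
That amount (€171,000) is divided into 3 shares of €57,000: Miko and Zelie each take €57,000; Ines's €57,000 share passes to Ines's issue.
Ines's share (€57,000) is divided into 2 shares of €28,500: Cormac and Dora each take €28,500.

Dora receives €28,500.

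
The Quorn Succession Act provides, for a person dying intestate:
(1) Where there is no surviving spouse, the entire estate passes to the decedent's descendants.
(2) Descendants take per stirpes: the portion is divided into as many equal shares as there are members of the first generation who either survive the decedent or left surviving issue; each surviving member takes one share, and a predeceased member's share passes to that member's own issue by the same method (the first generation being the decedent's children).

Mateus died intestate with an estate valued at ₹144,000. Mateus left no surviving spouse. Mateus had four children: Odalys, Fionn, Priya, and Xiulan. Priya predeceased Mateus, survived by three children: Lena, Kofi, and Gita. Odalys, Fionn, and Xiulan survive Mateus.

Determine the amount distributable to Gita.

Gita receives ₹12,000.

The entire ₹144,000 passes to the descendants.
That amount (₹144,000) is divided into 4 shares of ₹36,000: Odalys, Fionn, and Xiulan each take ₹36,000; Priya's ₹36,000 share passes to Priya's issue.
Priya's share (₹36,000) is divided into 3 shares of ₹12,000: Lena, Kofi, and Gita each take ₹12,000.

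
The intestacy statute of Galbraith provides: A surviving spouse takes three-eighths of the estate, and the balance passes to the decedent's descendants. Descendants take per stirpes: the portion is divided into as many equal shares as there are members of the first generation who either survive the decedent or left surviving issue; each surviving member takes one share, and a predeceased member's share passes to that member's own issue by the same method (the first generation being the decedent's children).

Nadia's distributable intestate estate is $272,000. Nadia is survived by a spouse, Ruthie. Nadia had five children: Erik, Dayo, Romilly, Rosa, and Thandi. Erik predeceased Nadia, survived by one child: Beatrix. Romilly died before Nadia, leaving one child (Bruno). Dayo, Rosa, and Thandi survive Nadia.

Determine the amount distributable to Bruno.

Bruno receives $34,000.

Ruthie takes three-eighths of $272,000 = $102,000. The remaining $170,000 passes to the descendants.
The descendants' portion ($170,000) is divided into 5 shares of $34,000: Dayo, Rosa, and Thandi each take $34,000; Erik's $34,000 share passes to Erik's issue; Romilly's $34,000 share passes to Romilly's issue.
Erik's share ($34,000) passes entirely to Beatrix.
Romilly's share ($34,000) passes entirely to Bruno.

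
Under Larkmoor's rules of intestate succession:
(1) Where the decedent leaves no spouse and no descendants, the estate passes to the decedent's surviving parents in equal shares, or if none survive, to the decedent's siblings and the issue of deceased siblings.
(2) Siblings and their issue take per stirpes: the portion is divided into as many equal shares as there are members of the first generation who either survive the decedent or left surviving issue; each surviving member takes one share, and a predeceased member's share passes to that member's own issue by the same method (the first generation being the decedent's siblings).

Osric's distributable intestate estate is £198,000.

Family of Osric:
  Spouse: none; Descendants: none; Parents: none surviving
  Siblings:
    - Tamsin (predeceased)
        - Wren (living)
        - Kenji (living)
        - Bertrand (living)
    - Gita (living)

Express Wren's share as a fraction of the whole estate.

Wren receives 1/6 of the estate.

The entire £198,000 passes to the siblings and their issue.
That amount (£198,000) is divided into 2 shares of £99,000: Gita takes £99,000; Tamsin's £99,000 share passes to Tamsin's issue.
Tamsin's share (£99,000) is divided into 3 shares of £33,000: Wren, Kenji, and Bertrand each take £33,000.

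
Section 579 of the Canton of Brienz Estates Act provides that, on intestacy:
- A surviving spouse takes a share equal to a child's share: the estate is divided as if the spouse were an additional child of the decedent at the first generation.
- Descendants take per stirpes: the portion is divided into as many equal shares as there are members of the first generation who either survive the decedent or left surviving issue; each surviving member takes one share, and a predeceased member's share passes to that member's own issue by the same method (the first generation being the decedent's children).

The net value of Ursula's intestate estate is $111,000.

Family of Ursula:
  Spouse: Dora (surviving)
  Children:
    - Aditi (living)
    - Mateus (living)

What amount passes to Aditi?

The spouse counts as an additional share at the children's level, so there are 3 primary shares of $37,000. Dora takes one such share ($37,000).
The children's combined portion ($74,000) is divided into 2 shares of $37,000: Aditi and Mateus each take $37,000.

Aditi receives $37,000.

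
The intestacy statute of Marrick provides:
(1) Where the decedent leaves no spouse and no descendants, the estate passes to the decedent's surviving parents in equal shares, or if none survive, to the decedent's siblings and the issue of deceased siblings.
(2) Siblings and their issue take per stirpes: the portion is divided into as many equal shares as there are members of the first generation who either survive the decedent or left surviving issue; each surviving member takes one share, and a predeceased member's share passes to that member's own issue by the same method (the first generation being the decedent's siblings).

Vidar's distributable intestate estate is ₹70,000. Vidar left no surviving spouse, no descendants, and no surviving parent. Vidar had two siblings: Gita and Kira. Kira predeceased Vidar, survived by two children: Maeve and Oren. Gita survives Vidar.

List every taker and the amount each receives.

Gita: ₹35,000; Maeve: ₹17,500; Oren: ₹17,500

The entire ₹70,000 passes to the siblings and their issue.
That amount (₹70,000) is divided into 2 shares of ₹35,000: Gita takes ₹35,000; Kira's ₹35,000 share passes to Kira's issue.
Kira's share (₹35,000) is divided into 2 shares of ₹17,500: Maeve and Oren each take ₹17,500.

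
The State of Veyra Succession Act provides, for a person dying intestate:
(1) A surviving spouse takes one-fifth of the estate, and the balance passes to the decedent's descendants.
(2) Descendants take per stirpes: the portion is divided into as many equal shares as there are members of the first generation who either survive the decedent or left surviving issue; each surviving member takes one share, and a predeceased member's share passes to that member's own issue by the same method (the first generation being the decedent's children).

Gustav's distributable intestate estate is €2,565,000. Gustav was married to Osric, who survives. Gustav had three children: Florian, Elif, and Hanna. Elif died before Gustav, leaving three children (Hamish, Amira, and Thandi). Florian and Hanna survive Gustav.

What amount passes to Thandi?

Osric takes one-fifth of €2,565,000 = €513,000. The remaining €2,052,000 passes to the descendants.
The descendants' portion (€2,052,000) is divided into 3 shares of €684,000: Florian and Hanna each take €684,000; Elif's €684,000 share passes to Elif's issue.
Elif's share (€684,000) is divided into 3 shares of €228,000: Hamish, Amira, and Thandi each take €228,000.

Thandi receives €228,000.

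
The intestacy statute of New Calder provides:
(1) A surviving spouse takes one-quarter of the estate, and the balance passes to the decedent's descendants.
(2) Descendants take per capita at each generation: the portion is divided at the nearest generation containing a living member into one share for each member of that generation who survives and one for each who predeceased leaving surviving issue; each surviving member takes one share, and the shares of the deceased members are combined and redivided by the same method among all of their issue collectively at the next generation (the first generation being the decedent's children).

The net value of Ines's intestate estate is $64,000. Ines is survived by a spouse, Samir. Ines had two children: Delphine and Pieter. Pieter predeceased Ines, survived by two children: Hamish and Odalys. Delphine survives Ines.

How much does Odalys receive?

Samir takes one-quarter of $64,000 = $16,000. The remaining $48,000 passes to the descendants.
The descendants' portion ($48,000) is divided at the children's generation into 2 shares of $24,000. Delphine takes $24,000. The remaining share for the deceased Pieter ($24,000) is carried to the next generation.
That pool ($24,000) is divided at the grandchildren's generation equally among Hamish and Odalys: $12,000 each.

Odalys receives $12,000.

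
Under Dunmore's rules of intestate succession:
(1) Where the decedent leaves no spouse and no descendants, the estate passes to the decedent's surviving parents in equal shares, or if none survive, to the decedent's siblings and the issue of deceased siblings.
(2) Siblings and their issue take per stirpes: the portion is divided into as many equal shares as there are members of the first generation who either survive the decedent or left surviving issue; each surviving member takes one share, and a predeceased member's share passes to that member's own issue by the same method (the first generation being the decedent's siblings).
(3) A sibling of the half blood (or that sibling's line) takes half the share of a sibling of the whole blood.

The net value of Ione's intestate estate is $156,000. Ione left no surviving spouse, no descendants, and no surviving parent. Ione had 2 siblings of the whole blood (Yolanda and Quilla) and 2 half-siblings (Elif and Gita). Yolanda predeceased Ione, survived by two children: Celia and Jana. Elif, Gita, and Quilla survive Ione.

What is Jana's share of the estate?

The entire $156,000 passes to the siblings and their issue.
Counting each half-blood sibling's line as half a unit, there are 3 units in $156,000, so one unit is $52,000. Whole-blood lines (Yolanda and Quilla) take $52,000 each; half-blood lines (Elif and Gita) take $26,000 each.
Yolanda's share ($52,000) is divided into 2 shares of $26,000: Celia and Jana each take $26,000.

Jana receives $26,000.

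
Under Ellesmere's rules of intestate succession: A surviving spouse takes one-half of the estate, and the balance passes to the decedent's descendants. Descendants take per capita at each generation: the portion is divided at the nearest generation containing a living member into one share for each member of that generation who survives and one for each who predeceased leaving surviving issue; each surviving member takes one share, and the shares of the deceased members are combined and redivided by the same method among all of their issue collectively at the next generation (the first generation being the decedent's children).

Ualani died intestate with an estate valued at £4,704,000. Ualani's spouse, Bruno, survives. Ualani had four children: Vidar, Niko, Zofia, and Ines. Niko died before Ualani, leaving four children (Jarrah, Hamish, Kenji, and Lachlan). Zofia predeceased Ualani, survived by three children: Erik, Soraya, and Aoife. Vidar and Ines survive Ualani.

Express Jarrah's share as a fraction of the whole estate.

Bruno takes one-half of £4,704,000 = £2,352,000. The remaining £2,352,000 passes to the descendants.
The descendants' portion (£2,352,000) is divided at the children's generation into 4 shares of £588,000. Vidar and Ines each take £588,000. The 2 shares of the deceased (Niko and Zofia) are combined into a pool of £1,176,000.
That pool (£1,176,000) is divided at the grandchildren's generation equally among Jarrah, Hamish, Kenji, Lachlan, Erik, Soraya, and Aoife: £168,000 each.

Jarrah receives 1/28 of the estate.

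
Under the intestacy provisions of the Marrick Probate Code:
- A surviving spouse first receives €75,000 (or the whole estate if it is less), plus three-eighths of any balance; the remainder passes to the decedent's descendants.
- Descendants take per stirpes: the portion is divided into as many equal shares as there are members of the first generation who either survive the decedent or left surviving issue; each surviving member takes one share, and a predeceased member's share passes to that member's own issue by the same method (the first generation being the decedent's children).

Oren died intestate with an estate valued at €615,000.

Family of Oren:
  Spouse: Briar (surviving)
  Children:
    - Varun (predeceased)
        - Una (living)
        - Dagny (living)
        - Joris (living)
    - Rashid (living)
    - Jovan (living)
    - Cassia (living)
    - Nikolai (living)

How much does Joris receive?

Joris receives €22,500.

Briar first takes €75,000, leaving a balance of €540,000. Briar then takes three-eighths of the balance (€202,500), for a total of €277,500. The remaining €337,500 passes to the descendants.
The descendants' portion (€337,500) is divided into 5 shares of €67,500: Rashid, Jovan, Cassia, and Nikolai each take €67,500; Varun's €67,500 share passes to Varun's issue.
Varun's share (€67,500) is divided into 3 shares of €22,500: Una, Dagny, and Joris each take €22,500.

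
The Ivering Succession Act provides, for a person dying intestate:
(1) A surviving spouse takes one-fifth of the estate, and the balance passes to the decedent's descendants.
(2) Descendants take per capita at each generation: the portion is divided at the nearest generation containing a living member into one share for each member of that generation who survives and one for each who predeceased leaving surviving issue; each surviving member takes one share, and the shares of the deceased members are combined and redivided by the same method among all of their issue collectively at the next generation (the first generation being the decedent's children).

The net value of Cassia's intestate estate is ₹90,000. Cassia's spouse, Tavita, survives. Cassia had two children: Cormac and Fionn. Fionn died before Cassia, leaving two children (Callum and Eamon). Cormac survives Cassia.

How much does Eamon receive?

Tavita takes one-fifth of ₹90,000 = ₹18,000. The remaining ₹72,000 passes to the descendants.
The descendants' portion (₹72,000) is divided at the children's generation into 2 shares of ₹36,000. Cormac takes ₹36,000. The remaining share for the deceased Fionn (₹36,000) is carried to the next generation.
That pool (₹36,000) is divided at the grandchildren's generation equally among Callum and Eamon: ₹18,000 each.

Eamon receives ₹18,000.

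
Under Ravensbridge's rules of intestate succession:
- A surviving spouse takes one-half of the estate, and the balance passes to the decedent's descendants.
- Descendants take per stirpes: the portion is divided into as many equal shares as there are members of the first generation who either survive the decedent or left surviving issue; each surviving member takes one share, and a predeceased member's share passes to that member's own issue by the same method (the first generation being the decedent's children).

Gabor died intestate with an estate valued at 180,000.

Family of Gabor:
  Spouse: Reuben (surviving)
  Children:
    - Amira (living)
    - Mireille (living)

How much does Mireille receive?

Reuben takes one-half of 180,000 = 90,000. The remaining 90,000 passes to the descendants.
The descendants' portion (90,000) is divided into 2 shares of 45,000: Amira and Mireille each take 45,000.

Mireille receives 45,000.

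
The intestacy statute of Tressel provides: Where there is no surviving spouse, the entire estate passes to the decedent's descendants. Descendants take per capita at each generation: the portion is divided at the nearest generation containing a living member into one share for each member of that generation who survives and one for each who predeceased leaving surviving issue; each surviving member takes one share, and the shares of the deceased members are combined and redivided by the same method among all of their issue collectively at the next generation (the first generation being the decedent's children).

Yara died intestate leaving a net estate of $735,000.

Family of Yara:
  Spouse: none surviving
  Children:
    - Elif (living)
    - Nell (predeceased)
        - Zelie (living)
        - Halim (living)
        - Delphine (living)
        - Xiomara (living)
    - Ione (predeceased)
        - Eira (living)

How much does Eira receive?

Eira receives $98,000.

The entire $735,000 passes to the descendants.
That amount ($735,000) is divided at the children's generation into 3 shares of $245,000. Elif takes $245,000. The 2 shares of the deceased (Nell and Ione) are combined into a pool of $490,000.
That pool ($490,000) is divided at the grandchildren's generation equally among Zelie, Halim, Delphine, Xiomara, and Eira: $98,000 each.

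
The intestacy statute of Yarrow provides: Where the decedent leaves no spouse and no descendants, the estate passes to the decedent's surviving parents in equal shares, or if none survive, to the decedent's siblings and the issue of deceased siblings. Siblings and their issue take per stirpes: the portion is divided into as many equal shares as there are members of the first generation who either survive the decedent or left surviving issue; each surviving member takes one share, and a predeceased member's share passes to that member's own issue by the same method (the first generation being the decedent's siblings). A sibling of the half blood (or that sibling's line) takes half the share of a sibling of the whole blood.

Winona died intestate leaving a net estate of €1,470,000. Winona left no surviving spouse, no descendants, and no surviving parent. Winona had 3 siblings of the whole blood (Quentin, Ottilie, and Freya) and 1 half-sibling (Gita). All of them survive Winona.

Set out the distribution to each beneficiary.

Quentin: €420,000; Ottilie: €420,000; Gita: €210,000; Freya: €420,000

The entire €1,470,000 passes to the siblings and their issue.
Counting each half-blood sibling's line as half a unit, there are 7/2 units in €1,470,000, so one unit is €420,000. Whole-blood lines (Quentin, Ottilie, and Freya) take €420,000 each; half-blood lines (Gita) take €210,000 each.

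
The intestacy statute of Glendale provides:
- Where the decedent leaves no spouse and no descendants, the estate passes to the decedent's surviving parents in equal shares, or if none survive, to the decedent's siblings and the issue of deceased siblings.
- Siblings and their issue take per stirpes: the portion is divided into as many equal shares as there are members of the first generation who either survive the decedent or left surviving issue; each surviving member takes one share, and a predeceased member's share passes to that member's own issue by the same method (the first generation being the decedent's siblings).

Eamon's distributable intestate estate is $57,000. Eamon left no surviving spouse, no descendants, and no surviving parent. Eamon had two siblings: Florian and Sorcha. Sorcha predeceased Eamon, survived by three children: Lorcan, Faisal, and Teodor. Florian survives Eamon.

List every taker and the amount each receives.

Florian: $28,500; Lorcan: $9,500; Faisal: $9,500; Teodor: $9,500

The entire $57,000 passes to the siblings and their issue.
That amount ($57,000) is divided into 2 shares of $28,500: Florian takes $28,500; Sorcha's $28,500 share passes to Sorcha's issue.
Sorcha's share ($28,500) is divided into 3 shares of $9,500: Lorcan, Faisal, and Teodor each take $9,500.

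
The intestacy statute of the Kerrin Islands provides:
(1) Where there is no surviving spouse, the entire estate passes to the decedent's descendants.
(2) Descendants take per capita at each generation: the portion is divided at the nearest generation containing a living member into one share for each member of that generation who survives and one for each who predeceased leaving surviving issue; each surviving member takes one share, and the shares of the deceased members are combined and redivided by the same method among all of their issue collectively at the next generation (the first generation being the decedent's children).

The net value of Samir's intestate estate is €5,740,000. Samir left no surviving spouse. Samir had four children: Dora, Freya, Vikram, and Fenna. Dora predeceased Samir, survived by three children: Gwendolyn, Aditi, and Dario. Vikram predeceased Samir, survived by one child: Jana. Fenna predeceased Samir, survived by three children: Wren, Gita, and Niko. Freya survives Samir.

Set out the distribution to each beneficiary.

Gwendolyn: €615,000; Aditi: €615,000; Dario: €615,000; Freya: €1,435,000; Jana: €615,000; Wren: €615,000; Gita: €615,000; Niko: €615,000

The entire €5,740,000 passes to the descendants.
That amount (€5,740,000) is divided at the children's generation into 4 shares of €1,435,000. Freya takes €1,435,000. The 3 shares of the deceased (Dora, Vikram, and Fenna) are combined into a pool of €4,305,000.
That pool (€4,305,000) is divided at the grandchildren's generation equally among Gwendolyn, Aditi, Dario, Jana, Wren, Gita, and Niko: €615,000 each.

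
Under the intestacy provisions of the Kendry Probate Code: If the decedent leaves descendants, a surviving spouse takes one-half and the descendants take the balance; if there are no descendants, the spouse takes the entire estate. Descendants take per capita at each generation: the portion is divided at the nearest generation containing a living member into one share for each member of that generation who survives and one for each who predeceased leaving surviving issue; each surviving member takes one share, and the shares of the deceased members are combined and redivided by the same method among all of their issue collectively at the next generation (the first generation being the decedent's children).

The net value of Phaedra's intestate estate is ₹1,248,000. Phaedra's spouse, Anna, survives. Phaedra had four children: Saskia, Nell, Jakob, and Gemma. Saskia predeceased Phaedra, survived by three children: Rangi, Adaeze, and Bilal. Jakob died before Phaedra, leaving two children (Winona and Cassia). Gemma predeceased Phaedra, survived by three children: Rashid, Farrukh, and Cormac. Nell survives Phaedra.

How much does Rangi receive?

Anna takes one-half of ₹1,248,000 = ₹624,000. The remaining ₹624,000 passes to the descendants.
The descendants' portion (₹624,000) is divided at the children's generation into 4 shares of ₹156,000. Nell takes ₹156,000. The 3 shares of the deceased (Saskia, Jakob, and Gemma) are combined into a pool of ₹468,000.
That pool (₹468,000) is divided at the grandchildren's generation equally among Rangi, Adaeze, Bilal, Winona, Cassia, Rashid, Farrukh, and Cormac: ₹58,500 each.

Rangi receives ₹58,500.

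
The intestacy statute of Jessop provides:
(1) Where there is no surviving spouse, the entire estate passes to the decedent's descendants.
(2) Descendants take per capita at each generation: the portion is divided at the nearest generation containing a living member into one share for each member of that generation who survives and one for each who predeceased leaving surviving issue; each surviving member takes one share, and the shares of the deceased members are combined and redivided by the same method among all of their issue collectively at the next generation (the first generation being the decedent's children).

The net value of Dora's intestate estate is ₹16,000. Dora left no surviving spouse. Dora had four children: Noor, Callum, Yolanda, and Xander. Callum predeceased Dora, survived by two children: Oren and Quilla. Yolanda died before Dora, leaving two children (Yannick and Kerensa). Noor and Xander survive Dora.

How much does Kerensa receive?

Kerensa receives ₹2,000.

The entire ₹16,000 passes to the descendants.
That amount (₹16,000) is divided at the children's generation into 4 shares of ₹4,000. Noor and Xander each take ₹4,000. The 2 shares of the deceased (Callum and Yolanda) are combined into a pool of ₹8,000.
That pool (₹8,000) is divided at the grandchildren's generation equally among Oren, Quilla, Yannick, and Kerensa: ₹2,000 each.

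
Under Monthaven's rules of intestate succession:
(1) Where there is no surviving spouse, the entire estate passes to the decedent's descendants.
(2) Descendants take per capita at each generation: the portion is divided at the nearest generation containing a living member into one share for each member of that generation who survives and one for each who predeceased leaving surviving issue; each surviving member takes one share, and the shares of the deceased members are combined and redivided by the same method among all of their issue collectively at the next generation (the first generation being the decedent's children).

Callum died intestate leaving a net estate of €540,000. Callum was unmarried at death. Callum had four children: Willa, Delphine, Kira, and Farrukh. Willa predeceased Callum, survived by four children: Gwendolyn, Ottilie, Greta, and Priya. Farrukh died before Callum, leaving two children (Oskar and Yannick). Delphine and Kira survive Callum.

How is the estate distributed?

Gwendolyn: €45,000; Ottilie: €45,000; Greta: €45,000; Priya: €45,000; Delphine: €135,000; Kira: €135,000; Oskar: €45,000; Yannick: €45,000

The entire €540,000 passes to the descendants.
That amount (€540,000) is divided at the children's generation into 4 shares of €135,000. Delphine and Kira each take €135,000. The 2 shares of the deceased (Willa and Farrukh) are combined into a pool of €270,000.
That pool (€270,000) is divided at the grandchildren's generation equally among Gwendolyn, Ottilie, Greta, Priya, Oskar, and Yannick: €45,000 each.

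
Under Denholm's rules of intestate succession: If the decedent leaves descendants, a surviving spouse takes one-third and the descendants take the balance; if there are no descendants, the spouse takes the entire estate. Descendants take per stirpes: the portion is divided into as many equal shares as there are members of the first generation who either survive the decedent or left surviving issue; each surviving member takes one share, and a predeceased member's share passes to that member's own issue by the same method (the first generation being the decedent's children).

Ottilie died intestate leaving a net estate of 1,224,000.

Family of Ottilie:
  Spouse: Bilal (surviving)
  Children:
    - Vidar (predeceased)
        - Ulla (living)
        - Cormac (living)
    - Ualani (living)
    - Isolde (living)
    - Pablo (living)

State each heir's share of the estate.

Bilal takes one-third of 1,224,000 = 408,000. The remaining 816,000 passes to the descendants.
The descendants' portion (816,000) is divided into 4 shares of 204,000: Ualani, Isolde, and Pablo each take 204,000; Vidar's 204,000 share passes to Vidar's issue.
Vidar's share (204,000) is divided into 2 shares of 102,000: Ulla and Cormac each take 102,000.

Bilal: 408,000; Ulla: 102,000; Cormac: 102,000; Ualani: 204,000; Isolde: 204,000; Pablo: 204,000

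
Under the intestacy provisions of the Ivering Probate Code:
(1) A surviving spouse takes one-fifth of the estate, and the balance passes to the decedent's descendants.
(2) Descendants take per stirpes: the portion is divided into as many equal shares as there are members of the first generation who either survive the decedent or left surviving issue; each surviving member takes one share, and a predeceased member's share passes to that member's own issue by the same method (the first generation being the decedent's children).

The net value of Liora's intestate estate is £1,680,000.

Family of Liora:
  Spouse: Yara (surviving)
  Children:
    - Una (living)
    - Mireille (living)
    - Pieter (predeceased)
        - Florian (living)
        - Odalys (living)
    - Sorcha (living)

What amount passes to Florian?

Yara takes one-fifth of £1,680,000 = £336,000. The remaining £1,344,000 passes to the descendants.
The descendants' portion (£1,344,000) is divided into 4 shares of £336,000: Una, Mireille, and Sorcha each take £336,000; Pieter's £336,000 share passes to Pieter's issue.
Pieter's share (£336,000) is divided into 2 shares of £168,000: Florian and Odalys each take £168,000.

Florian receives £168,000.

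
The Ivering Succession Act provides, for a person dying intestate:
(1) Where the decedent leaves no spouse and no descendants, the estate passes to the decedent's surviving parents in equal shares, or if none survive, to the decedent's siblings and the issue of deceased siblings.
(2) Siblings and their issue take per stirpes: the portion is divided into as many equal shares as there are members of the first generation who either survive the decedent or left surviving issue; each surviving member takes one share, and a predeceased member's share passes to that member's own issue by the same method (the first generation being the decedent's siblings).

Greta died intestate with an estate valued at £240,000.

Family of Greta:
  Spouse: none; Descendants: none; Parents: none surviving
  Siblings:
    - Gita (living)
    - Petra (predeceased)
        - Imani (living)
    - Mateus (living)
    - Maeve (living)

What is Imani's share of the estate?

The entire £240,000 passes to the siblings and their issue.
That amount (£240,000) is divided into 4 shares of £60,000: Gita, Mateus, and Maeve each take £60,000; Petra's £60,000 share passes to Petra's issue.
Petra's share (£60,000) passes entirely to Imani.

Imani receives £60,000.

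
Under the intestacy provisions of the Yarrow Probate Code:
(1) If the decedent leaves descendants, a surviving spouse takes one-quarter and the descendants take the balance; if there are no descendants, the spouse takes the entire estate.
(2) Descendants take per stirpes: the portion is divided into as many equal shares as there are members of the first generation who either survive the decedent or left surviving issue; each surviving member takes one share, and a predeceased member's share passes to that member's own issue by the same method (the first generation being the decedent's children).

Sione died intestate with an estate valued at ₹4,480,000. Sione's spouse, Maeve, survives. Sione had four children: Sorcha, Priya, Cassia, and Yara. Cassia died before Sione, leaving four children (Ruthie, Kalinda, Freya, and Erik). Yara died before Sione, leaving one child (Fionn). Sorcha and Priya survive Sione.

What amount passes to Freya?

Freya receives ₹210,000.

Maeve takes one-quarter of ₹4,480,000 = ₹1,120,000. The remaining ₹3,360,000 passes to the descendants.
The descendants' portion (₹3,360,000) is divided into 4 shares of ₹840,000: Sorcha and Priya each take ₹840,000; Cassia's ₹840,000 share passes to Cassia's issue; Yara's ₹840,000 share passes to Yara's issue.
Cassia's share (₹840,000) is divided into 4 shares of ₹210,000: Ruthie, Kalinda, Freya, and Erik each take ₹210,000.
Yara's share (₹840,000) passes entirely to Fionn.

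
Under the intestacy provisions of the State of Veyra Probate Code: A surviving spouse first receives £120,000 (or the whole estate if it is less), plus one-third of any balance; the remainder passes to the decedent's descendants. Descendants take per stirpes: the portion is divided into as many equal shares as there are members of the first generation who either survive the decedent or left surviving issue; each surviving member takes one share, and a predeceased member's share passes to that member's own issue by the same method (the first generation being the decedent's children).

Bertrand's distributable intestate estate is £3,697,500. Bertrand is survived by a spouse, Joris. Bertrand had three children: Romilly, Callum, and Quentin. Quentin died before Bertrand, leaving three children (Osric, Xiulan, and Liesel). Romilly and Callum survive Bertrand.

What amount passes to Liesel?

Liesel receives £265,000.

Joris first takes £120,000, leaving a balance of £3,577,500. Joris then takes one-third of the balance (£1,192,500), for a total of £1,312,500. The remaining £2,385,000 passes to the descendants.
The descendants' portion (£2,385,000) is divided into 3 shares of £795,000: Romilly and Callum each take £795,000; Quentin's £795,000 share passes to Quentin's issue.
Quentin's share (£795,000) is divided into 3 shares of £265,000: Osric, Xiulan, and Liesel each take £265,000.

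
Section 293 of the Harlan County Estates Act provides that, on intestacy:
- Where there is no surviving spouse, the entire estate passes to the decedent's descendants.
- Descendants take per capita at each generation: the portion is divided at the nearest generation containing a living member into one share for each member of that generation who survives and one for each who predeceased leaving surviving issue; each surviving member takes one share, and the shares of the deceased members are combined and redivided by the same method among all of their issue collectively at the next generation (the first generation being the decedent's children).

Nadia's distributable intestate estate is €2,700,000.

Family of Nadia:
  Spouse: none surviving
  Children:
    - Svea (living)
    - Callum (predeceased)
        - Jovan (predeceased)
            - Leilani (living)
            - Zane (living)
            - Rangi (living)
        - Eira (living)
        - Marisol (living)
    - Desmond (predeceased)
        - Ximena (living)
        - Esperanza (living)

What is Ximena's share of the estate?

Ximena receives €360,000.

The entire €2,700,000 passes to the descendants.
That amount (€2,700,000) is divided at the children's generation into 3 shares of €900,000. Svea takes €900,000. The 2 shares of the deceased (Callum and Desmond) are combined into a pool of €1,800,000.
That pool (€1,800,000) is divided at the grandchildren's generation into 5 shares of €360,000. Eira, Marisol, Ximena, and Esperanza each take €360,000. The remaining share for the deceased Jovan (€360,000) is carried to the next generation.
That pool (€360,000) is divided at the great-grandchildren's generation equally among Leilani, Zane, and Rangi: €120,000 each.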